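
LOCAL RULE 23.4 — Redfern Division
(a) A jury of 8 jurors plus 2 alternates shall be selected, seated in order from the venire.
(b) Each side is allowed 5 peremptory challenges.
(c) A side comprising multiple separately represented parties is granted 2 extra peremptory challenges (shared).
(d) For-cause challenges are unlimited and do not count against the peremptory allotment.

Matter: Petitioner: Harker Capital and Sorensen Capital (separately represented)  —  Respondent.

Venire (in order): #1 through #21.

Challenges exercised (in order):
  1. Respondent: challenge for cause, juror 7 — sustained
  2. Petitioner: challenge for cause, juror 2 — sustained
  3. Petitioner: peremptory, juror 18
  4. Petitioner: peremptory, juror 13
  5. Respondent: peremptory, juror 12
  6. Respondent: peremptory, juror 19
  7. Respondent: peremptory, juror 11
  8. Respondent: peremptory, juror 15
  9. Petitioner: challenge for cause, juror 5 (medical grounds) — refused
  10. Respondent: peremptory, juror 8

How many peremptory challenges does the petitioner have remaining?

5

Petitioner allotment: 5 base + 2 multi-party = 7.
Petitioner peremptories used: #18, #13 — 2 (for-cause on #2, #5 don't count).
Remaining: 7 − 2 = 5.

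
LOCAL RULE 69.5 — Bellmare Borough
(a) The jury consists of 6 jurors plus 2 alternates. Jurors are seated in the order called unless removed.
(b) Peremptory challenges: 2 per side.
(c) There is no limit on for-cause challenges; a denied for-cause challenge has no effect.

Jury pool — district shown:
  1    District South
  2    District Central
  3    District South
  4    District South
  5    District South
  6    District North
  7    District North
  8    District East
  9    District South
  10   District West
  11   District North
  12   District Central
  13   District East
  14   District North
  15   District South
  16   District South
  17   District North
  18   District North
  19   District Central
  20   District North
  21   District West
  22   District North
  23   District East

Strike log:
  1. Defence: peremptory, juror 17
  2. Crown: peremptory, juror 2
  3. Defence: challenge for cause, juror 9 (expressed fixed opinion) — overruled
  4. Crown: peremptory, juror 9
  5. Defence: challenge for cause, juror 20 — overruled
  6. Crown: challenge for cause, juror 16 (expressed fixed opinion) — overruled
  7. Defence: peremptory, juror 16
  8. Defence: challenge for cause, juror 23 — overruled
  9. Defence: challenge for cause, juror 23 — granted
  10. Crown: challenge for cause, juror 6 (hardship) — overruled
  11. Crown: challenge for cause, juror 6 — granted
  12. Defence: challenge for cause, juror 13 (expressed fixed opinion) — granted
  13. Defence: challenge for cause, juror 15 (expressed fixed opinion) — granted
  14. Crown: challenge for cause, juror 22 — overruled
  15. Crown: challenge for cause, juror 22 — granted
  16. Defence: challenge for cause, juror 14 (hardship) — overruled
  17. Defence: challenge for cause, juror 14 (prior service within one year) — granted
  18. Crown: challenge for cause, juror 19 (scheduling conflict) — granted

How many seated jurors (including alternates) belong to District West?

Removed: #2, #6, #9, #13, #14, #15, #16, #17, #19, #22, #23.
Seated (8 incl. alternates): #1, #3, #4, #5, #7, #8, #10, #11.
Of those, in District West: #10 → 1.

1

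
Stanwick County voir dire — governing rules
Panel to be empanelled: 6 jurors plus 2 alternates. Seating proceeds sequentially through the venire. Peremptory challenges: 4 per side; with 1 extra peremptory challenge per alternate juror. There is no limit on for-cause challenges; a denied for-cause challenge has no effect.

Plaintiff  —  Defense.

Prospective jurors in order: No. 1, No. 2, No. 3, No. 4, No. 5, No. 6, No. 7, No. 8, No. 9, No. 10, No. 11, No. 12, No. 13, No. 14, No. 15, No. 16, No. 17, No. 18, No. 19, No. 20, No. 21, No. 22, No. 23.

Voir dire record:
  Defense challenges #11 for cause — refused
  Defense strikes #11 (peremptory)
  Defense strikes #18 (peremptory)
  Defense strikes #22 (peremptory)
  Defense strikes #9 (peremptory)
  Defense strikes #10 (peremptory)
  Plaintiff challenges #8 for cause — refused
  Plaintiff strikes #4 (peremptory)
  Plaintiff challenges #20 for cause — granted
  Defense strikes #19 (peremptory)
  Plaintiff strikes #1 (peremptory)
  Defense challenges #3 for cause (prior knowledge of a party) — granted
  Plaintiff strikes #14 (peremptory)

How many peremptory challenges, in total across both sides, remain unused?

3

Plaintiff allotment: 4 base + 1 × 2 alternates = 6. Defense allotment: 4 base + 1 × 2 alternates = 6.
Plaintiff peremptories used: #4, #1, #14 — 3 (for-cause on #8, #20 don't count).
Defense peremptories used: #11, #18, #22, #9, #10, #19 — 6 (for-cause on #11, #3 don't count).
Remaining: (6 − 3) + (6 − 6) = 3.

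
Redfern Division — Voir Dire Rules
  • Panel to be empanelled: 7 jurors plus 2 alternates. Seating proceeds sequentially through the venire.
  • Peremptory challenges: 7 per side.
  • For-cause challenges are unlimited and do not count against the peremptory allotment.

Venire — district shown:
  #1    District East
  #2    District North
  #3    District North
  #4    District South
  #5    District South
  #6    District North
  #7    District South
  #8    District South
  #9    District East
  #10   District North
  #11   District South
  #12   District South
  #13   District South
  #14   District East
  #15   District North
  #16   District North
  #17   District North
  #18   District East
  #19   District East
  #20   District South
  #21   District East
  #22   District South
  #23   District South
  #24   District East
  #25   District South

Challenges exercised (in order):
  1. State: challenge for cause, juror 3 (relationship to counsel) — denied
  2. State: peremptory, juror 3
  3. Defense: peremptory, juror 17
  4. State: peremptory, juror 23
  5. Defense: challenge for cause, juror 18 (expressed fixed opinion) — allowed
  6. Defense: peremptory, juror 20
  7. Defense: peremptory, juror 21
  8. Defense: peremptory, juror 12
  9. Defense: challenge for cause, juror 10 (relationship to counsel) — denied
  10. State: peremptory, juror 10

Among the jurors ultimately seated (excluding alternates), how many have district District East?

Removed: #3, #10, #12, #17, #18, #20, #21, #23.
Seated jurors 1–7: #1, #2, #4, #5, #6, #7, #8 (alternates #9, #11 not counted).
Of those, in District East: #1 → 1.

1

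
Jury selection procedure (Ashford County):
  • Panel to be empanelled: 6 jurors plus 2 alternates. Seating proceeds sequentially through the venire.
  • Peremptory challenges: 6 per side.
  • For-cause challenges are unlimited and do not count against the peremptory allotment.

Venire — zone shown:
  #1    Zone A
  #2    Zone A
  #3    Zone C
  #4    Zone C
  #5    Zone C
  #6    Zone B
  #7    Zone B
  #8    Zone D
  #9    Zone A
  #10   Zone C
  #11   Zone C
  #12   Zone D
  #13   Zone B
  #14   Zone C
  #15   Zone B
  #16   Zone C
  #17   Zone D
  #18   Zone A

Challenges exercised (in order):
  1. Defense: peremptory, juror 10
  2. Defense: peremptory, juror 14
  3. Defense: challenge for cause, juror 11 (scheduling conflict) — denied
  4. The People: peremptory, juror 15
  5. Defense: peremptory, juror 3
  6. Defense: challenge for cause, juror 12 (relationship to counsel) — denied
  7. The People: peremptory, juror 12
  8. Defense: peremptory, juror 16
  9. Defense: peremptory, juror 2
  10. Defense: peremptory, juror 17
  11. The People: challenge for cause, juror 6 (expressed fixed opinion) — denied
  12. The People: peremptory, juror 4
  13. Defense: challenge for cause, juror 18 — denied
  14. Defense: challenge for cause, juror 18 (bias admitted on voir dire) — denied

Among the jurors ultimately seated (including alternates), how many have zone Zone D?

Removed: #2, #3, #4, #10, #12, #14, #15, #16, #17.
Seated (8 incl. alternates): #1, #5, #6, #7, #8, #9, #11, #13.
Of those, in Zone D: #8 → 1.

1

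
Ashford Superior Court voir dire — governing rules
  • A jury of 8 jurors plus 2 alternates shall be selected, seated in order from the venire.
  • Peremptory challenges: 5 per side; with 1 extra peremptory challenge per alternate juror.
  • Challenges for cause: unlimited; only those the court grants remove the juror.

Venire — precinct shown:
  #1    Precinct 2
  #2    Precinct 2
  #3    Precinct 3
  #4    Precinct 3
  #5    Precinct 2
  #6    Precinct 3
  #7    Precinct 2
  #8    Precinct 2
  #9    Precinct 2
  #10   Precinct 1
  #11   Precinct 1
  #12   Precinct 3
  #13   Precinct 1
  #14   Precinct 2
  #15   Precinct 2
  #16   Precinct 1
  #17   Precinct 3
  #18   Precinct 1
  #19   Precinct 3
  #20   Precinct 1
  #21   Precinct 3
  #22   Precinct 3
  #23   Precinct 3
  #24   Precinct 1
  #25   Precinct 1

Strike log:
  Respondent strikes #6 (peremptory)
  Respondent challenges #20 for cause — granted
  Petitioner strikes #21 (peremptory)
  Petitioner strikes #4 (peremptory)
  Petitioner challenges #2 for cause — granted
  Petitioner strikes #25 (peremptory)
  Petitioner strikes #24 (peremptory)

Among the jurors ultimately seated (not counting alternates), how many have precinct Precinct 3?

1

Removed: #2, #4, #6, #20, #21, #24, #25.
Seated jurors 1–8: #1, #3, #5, #7, #8, #9, #10, #11 (alternates #12, #13 not counted).
Of those, in Precinct 3: #3 → 1.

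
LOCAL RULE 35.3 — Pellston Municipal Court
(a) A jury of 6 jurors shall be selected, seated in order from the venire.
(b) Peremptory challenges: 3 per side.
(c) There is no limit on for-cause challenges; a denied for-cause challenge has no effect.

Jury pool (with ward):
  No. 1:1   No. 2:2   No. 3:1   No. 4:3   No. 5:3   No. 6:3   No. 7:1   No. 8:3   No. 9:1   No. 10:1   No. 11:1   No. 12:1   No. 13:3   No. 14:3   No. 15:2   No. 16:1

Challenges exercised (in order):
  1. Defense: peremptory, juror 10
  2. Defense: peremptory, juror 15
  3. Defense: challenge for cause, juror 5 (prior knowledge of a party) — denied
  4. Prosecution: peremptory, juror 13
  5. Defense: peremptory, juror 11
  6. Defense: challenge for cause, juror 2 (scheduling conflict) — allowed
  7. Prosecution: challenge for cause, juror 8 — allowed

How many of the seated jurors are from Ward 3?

3

Removed: #2, #8, #10, #11, #13, #15.
Seated jurors 1–6: #1, #3, #4, #5, #6, #7.
Of those, in Ward 3: #4, #5, #6 → 3.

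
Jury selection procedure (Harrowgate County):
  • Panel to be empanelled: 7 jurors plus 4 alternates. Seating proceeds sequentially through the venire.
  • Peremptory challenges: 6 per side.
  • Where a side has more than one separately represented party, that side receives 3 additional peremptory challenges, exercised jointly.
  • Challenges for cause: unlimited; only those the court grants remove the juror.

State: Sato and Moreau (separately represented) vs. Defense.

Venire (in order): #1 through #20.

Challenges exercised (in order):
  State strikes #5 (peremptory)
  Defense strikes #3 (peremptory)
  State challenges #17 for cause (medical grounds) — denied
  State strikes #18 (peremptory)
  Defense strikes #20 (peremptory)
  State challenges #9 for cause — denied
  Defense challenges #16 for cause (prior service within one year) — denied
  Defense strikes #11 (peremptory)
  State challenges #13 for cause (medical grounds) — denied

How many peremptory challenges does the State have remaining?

7

State allotment: 6 base + 3 multi-party = 9.
State peremptories used: #5, #18 — 2 (for-cause on #17, #9, #13 don't count).
Remaining: 9 − 2 = 7.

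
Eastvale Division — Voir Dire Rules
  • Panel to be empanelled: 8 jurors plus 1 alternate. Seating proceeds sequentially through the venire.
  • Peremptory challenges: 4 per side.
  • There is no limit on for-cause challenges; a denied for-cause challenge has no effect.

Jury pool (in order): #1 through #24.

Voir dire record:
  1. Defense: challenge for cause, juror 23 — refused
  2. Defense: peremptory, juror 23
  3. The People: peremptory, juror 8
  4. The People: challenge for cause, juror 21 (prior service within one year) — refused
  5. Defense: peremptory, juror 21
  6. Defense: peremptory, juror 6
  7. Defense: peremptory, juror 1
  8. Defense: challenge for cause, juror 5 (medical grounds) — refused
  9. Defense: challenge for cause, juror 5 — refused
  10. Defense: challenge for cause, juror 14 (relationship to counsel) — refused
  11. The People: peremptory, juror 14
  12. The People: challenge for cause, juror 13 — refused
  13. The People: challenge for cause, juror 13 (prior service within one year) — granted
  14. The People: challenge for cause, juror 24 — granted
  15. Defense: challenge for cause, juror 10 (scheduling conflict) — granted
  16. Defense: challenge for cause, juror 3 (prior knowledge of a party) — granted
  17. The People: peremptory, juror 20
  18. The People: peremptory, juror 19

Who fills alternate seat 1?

16

Removed: #1, #3, #6, #8, #10, #13, #14, #19, #20, #21, #23, #24. (#5 stays — for-cause denied.)
Seating in order: seats 1–8 → #2, #4, #5, #7, #9, #11, #12, #15; alternates → #16.
So alternate 1 is #16.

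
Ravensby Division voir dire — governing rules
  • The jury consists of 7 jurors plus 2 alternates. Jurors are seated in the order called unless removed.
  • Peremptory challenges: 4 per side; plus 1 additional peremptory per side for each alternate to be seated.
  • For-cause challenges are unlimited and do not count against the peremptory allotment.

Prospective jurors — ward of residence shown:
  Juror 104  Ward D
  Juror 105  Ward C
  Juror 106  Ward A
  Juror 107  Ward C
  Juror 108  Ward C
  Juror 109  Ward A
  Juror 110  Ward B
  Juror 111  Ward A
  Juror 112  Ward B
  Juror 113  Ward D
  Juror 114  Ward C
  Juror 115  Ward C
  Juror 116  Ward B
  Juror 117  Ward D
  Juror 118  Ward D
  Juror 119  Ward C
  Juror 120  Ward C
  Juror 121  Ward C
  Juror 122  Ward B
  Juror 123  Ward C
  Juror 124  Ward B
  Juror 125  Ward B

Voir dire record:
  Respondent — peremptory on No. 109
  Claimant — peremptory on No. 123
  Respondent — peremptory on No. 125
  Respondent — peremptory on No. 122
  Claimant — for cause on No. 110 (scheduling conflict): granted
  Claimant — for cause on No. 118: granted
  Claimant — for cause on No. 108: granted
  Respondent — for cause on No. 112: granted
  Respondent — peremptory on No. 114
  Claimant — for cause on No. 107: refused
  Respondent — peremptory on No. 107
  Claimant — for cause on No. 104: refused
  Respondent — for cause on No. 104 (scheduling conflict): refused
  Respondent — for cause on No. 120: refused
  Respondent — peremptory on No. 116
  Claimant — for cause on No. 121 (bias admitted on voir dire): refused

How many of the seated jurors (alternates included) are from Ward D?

Removed: #107, #108, #109, #110, #112, #114, #116, #118, #122, #123, #125.
Seated (9 incl. alternates): #104, #105, #106, #111, #113, #115, #117, #119, #120.
Of those, in Ward D: #104, #113, #117 → 3.

3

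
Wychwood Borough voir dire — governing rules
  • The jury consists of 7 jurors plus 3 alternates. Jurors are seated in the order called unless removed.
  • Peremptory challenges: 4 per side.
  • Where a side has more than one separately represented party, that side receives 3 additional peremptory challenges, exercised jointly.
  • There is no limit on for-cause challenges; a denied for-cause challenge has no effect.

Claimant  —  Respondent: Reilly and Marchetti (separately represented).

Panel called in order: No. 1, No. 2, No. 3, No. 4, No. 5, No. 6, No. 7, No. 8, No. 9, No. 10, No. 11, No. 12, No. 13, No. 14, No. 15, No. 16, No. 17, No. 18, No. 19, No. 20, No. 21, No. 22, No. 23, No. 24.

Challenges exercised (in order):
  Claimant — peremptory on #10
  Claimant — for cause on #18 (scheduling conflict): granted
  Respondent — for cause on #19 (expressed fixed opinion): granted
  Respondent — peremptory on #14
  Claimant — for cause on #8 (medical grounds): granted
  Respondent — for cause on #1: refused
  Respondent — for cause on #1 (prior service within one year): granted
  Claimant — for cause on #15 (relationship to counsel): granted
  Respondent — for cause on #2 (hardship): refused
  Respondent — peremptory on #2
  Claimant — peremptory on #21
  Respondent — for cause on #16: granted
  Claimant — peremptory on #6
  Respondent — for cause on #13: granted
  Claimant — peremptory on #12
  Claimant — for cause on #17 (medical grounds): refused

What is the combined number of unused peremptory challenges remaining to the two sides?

Claimant allotment: 4. Respondent allotment: 4 base + 3 multi-party = 7.
Claimant peremptories used: #10, #21, #6, #12 — 4 (for-cause on #18, #8, #15, #17 don't count).
Respondent peremptories used: #14, #2 — 2 (for-cause on #19, #1, #1, #2, #16, #13 don't count).
Remaining: (4 − 4) + (7 − 2) = 5.

5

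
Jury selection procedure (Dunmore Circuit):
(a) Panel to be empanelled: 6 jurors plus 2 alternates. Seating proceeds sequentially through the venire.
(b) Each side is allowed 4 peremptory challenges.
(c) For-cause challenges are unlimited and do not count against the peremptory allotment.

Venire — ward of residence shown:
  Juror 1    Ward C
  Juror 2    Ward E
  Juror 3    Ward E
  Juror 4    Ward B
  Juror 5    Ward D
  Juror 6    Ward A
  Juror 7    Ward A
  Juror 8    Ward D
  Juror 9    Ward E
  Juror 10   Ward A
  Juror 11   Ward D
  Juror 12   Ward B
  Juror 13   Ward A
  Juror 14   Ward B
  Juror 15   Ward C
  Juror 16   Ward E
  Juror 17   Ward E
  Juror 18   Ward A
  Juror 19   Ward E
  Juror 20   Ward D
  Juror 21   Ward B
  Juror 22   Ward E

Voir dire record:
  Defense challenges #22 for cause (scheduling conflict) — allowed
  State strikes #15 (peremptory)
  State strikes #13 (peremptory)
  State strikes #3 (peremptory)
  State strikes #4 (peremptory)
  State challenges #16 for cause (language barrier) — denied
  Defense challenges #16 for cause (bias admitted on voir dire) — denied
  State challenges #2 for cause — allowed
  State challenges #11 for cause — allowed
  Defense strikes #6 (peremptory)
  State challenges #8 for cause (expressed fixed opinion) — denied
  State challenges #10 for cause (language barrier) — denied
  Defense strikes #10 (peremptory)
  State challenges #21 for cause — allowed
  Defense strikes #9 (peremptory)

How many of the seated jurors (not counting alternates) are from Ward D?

2

Removed: #2, #3, #4, #6, #9, #10, #11, #13, #15, #21, #22.
Seated jurors 1–6: #1, #5, #7, #8, #12, #14 (alternates #16, #17 not counted).
Of those, in Ward D: #5, #8 → 2.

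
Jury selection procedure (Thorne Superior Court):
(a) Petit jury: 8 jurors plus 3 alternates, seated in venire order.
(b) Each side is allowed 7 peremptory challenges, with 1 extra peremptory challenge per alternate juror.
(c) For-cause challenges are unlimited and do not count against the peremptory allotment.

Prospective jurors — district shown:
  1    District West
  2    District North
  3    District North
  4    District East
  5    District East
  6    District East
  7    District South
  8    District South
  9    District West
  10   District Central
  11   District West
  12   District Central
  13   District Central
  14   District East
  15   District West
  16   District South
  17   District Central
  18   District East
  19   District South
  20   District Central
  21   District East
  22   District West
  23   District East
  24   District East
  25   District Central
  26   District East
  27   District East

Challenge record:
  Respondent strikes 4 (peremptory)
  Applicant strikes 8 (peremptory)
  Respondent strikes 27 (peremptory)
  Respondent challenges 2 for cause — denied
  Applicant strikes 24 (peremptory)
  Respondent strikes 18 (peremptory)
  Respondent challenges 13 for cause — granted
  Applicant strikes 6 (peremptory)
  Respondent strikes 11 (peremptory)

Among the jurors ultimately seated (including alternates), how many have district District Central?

2

Removed: #4, #6, #8, #11, #13, #18, #24, #27.
Seated (11 incl. alternates): #1, #2, #3, #5, #7, #9, #10, #12, #14, #15, #16.
Of those, in District Central: #10, #12 → 2.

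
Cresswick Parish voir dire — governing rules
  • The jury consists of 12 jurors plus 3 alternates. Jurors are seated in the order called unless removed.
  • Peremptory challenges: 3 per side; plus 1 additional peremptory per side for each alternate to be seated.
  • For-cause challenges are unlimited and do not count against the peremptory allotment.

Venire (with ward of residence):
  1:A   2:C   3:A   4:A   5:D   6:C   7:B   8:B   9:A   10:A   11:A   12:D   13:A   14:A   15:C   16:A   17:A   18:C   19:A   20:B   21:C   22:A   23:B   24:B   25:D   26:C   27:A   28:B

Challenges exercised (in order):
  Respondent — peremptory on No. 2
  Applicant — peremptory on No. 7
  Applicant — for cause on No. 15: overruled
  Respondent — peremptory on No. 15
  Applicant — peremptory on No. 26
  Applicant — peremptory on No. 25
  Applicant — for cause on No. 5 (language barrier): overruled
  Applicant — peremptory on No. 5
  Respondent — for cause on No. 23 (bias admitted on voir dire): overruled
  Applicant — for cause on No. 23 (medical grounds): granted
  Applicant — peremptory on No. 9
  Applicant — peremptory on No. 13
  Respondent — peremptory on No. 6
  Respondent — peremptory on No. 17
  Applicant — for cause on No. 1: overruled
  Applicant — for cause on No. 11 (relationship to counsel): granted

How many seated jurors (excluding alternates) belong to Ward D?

Removed: #2, #5, #6, #7, #9, #11, #13, #15, #17, #23, #25, #26.
Seated jurors 1–12: #1, #3, #4, #8, #10, #12, #14, #16, #18, #19, #20, #21 (alternates #22, #24, #27 not counted).
Of those, in Ward D: #12 → 1.

1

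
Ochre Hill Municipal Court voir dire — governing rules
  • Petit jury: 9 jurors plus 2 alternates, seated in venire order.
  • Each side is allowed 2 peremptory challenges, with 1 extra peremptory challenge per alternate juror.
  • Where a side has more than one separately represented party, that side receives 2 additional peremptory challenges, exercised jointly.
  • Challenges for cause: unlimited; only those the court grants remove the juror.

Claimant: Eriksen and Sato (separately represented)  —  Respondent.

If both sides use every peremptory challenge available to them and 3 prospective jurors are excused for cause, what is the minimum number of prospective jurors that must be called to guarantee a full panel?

24

Seats to fill: 9 + 2 alternates = 11.
Peremptories — Claimant: 2 + 1×2 + 2 = 6; Respondent: 2 + 1×2 = 4; total 10.
For-cause removals: 3.
Minimum venire: 11 + 10 + 3 = 24.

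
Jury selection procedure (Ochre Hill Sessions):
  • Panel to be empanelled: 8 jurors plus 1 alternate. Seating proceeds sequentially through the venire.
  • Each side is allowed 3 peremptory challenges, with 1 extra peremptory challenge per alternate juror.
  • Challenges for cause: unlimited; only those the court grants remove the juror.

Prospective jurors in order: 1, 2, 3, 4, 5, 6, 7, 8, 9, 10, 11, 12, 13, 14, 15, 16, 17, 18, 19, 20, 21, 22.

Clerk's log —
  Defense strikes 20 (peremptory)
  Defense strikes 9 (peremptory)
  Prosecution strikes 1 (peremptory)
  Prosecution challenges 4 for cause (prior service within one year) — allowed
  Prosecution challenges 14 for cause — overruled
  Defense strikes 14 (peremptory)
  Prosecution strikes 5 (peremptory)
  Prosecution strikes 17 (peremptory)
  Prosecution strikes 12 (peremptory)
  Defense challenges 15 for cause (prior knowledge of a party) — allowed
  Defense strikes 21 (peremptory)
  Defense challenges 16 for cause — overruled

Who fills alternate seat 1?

16

Removed: #1, #4, #5, #9, #12, #14, #15, #17, #20, #21. (#16 stays — for-cause denied.)
Seating in order: seats 1–8 → #2, #3, #6, #7, #8, #10, #11, #13; alternates → #16.
So alternate 1 is #16.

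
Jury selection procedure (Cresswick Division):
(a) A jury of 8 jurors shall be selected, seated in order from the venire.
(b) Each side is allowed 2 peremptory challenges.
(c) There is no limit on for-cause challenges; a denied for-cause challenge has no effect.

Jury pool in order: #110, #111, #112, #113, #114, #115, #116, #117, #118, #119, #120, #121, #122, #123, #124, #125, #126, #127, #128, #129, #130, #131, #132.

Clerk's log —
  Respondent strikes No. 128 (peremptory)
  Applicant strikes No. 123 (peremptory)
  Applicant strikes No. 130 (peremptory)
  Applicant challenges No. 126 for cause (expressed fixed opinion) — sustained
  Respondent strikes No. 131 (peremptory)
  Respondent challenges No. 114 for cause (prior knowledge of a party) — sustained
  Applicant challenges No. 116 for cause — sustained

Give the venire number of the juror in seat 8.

Removed: #114, #116, #123, #126, #128, #130, #131.
Filling seats in venire order through position 8: #110, #111, #112, #113, #115, #117, #118, #119.
So seat 8 is #119.

119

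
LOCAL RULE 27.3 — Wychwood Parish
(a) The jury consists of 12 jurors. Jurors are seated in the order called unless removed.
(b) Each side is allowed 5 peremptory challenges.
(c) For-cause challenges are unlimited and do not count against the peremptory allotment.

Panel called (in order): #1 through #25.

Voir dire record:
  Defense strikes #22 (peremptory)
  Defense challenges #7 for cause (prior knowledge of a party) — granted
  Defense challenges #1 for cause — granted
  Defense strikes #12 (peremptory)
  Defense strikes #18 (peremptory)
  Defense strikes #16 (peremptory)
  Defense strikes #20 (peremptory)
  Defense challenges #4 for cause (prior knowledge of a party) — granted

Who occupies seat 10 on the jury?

14

Removed: #1, #4, #7, #12, #16, #18, #20, #22.
Seating in order: seats 1–12 → #2, #3, #5, #6, #8, #9, #10, #11, #13, #14, #15, #17.
So seat 10 is #14.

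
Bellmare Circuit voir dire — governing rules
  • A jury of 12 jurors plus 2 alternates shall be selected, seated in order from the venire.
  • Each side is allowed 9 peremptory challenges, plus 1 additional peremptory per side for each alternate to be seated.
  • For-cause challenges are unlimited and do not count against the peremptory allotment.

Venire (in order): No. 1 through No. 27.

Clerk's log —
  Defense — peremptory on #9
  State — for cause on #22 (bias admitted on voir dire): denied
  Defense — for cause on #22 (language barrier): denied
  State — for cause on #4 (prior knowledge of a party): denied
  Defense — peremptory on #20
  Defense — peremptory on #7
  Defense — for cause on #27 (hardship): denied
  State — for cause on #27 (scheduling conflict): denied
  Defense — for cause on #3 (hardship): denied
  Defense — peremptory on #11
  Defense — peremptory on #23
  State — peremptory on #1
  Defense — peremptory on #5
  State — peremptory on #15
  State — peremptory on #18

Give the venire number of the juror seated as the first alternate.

21

Removed: #1, #5, #7, #9, #11, #15, #18, #20, #23. (#3, #4, #22, #27 stay — for-cause denied.)
Seating in order: seats 1–12 → #2, #3, #4, #6, #8, #10, #12, #13, #14, #16, #17, #19; alternates → #21, #22.
So alternate 1 is #21.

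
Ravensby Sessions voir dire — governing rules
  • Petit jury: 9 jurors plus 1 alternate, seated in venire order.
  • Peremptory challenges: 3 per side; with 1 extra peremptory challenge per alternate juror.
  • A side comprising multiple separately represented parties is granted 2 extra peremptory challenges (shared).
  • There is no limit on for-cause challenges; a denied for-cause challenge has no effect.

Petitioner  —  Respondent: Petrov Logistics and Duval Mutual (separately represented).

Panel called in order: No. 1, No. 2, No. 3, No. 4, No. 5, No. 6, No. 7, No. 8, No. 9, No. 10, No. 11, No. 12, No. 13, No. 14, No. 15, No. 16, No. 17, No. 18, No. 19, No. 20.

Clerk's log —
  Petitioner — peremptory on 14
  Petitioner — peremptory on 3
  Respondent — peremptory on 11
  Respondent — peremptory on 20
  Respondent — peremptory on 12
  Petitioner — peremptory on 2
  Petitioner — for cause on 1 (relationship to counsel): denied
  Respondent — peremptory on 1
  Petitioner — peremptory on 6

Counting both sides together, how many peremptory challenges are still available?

Petitioner allotment: 3 base + 1 × 1 alternate = 4. Respondent allotment: 3 base + 1 × 1 alternate + 2 multi-party = 6.
Petitioner peremptories used: #14, #3, #2, #6 — 4 (the for-cause on #1 doesn't count).
Respondent peremptories used: #11, #20, #12, #1 — 4.
Remaining: (4 − 4) + (6 − 4) = 2.

2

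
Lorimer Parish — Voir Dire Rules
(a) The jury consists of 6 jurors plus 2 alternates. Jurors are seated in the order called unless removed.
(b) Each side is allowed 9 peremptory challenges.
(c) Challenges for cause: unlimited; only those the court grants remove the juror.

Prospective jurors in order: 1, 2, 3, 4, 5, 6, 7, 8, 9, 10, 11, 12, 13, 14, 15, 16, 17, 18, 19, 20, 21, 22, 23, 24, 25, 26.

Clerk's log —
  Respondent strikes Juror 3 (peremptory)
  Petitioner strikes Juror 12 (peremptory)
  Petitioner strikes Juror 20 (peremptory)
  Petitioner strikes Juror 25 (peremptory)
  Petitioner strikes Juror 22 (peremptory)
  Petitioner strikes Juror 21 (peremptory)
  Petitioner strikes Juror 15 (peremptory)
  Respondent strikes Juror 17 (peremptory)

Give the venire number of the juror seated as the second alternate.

Removed: #3, #12, #15, #17, #20, #21, #22, #25.
Filling seats in venire order through position 8: #1, #2, #4, #5, #6, #7, #8, #9.
So alternate 2 is #9.

9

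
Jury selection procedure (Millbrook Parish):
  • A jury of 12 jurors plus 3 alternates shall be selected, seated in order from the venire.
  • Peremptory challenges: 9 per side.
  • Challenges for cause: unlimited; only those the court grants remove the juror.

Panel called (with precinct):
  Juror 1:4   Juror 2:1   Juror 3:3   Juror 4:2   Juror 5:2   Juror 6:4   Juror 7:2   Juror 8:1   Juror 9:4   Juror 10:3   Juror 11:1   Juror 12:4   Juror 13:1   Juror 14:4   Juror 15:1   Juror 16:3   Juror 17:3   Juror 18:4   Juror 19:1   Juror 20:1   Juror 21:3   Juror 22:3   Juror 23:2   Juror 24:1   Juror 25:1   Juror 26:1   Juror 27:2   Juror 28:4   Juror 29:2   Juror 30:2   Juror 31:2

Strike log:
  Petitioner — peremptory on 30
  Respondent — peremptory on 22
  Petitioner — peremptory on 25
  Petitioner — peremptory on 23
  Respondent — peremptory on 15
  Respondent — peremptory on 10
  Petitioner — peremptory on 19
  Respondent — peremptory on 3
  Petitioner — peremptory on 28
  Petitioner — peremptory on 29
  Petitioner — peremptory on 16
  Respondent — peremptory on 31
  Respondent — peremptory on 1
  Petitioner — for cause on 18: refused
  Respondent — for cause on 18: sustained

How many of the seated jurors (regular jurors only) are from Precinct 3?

Removed: #1, #3, #10, #15, #16, #18, #19, #22, #23, #25, #28, #29, #30, #31.
Seated jurors 1–12: #2, #4, #5, #6, #7, #8, #9, #11, #12, #13, #14, #17 (alternates #20, #21, #24 not counted).
Of those, in Precinct 3: #17 → 1.

1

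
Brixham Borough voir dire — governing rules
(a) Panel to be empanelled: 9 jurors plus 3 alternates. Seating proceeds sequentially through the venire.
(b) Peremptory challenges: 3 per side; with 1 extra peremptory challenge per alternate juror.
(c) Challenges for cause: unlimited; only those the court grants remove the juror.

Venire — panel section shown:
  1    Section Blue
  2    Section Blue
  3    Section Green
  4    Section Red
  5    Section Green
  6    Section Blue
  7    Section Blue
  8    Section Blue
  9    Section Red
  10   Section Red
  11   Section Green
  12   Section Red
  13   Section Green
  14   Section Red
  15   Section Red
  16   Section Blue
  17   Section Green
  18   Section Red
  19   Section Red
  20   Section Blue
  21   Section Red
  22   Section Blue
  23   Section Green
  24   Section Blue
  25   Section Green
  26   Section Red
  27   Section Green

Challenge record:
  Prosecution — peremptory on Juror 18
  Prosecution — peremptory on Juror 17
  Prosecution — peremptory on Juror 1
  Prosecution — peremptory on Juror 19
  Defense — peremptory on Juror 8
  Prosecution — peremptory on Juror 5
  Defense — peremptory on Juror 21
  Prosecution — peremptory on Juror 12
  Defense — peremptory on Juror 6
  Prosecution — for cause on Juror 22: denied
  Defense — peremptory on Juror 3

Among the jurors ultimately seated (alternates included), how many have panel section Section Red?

5

Removed: #1, #3, #5, #6, #8, #12, #17, #18, #19, #21.
Seated (12 incl. alternates): #2, #4, #7, #9, #10, #11, #13, #14, #15, #16, #20, #22.
Of those, in Section Red: #4, #9, #10, #14, #15 → 5.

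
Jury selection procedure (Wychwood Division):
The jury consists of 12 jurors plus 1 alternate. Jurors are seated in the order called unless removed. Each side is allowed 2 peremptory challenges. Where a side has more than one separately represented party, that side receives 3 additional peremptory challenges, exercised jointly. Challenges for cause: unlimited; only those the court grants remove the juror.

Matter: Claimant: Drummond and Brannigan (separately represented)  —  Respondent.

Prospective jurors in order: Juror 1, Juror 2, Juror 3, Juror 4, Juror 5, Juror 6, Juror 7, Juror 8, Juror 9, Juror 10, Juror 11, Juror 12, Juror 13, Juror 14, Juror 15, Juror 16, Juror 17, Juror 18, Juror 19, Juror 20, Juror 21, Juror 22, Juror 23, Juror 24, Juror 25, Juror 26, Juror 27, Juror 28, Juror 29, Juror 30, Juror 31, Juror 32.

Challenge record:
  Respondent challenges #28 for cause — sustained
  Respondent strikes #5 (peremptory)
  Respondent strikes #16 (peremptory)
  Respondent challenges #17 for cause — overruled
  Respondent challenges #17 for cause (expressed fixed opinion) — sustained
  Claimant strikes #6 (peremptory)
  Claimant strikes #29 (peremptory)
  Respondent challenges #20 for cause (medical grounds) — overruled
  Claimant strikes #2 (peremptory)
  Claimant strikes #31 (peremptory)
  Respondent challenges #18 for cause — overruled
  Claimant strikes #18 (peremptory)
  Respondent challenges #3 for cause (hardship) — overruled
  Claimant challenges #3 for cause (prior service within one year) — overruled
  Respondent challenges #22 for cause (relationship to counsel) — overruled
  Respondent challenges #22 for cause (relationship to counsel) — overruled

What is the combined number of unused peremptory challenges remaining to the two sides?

Claimant allotment: 2 base + 3 multi-party = 5. Respondent allotment: 2.
Claimant peremptories used: #6, #29, #2, #31, #18 — 5 (the for-cause on #3 doesn't count).
Respondent peremptories used: #5, #16 — 2 (for-cause on #28, #17, #17, #20, #18, #3, #22, #22 don't count).
Remaining: (5 − 5) + (2 − 2) = 0.

0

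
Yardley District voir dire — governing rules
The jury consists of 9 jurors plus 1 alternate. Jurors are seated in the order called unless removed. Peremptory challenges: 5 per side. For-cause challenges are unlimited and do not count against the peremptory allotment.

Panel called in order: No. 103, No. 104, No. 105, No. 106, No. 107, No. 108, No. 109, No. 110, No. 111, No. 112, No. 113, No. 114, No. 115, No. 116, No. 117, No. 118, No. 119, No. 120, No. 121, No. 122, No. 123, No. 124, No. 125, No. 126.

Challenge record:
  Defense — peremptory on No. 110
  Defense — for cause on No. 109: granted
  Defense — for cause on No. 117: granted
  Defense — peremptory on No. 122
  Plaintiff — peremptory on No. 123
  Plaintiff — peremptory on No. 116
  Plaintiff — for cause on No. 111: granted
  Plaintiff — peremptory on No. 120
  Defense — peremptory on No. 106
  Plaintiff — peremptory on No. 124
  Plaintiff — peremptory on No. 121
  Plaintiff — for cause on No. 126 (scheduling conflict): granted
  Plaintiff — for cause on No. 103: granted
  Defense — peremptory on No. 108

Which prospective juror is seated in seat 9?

Removed: #103, #106, #108, #109, #110, #111, #116, #117, #120, #121, #122, #123, #124, #126.
Filling seats in venire order through position 9: #104, #105, #107, #112, #113, #114, #115, #118, #119.
So seat 9 is #119.

119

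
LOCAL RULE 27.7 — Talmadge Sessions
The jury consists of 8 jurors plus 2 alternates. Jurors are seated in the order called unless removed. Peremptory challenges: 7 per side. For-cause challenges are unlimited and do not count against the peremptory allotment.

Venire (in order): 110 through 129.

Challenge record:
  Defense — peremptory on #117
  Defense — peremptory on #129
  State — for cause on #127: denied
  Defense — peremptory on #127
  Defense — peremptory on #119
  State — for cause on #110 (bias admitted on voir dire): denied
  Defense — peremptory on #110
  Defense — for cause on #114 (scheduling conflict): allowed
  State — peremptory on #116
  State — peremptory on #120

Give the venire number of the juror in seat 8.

Removed: #110, #114, #116, #117, #119, #120, #127, #129.
Seating in order: seats 1–8 → #111, #112, #113, #115, #118, #121, #122, #123; alternates → #124, #125.
So seat 8 is #123.

123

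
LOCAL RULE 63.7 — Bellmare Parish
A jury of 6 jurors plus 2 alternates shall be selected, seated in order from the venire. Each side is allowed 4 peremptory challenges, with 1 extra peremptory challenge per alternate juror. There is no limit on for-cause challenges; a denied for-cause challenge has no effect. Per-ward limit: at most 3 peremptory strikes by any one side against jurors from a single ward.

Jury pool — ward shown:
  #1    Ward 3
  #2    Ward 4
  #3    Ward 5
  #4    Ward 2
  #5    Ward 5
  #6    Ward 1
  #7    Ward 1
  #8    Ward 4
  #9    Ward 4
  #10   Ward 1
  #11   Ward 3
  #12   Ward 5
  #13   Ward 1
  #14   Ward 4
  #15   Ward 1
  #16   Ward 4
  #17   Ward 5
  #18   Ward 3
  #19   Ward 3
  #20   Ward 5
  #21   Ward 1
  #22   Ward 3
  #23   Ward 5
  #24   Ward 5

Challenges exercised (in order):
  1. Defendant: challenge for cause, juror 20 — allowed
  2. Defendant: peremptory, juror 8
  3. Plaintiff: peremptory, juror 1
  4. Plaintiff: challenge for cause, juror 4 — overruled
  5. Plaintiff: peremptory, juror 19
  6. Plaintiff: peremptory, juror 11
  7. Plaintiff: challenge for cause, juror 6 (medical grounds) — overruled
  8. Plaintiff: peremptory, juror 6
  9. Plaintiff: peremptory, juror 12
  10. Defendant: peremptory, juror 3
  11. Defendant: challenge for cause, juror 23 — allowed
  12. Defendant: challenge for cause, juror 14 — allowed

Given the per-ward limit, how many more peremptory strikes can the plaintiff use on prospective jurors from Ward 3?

Plaintiff peremptories so far: #1, #19, #11, #6, #12 — 5 of 6 used, 1 left overall.
Against Ward 3: #1, #19, #11 — 3 used; per-ward cap 3 leaves 0.
Binding limit: min(1, 0) = 0.

0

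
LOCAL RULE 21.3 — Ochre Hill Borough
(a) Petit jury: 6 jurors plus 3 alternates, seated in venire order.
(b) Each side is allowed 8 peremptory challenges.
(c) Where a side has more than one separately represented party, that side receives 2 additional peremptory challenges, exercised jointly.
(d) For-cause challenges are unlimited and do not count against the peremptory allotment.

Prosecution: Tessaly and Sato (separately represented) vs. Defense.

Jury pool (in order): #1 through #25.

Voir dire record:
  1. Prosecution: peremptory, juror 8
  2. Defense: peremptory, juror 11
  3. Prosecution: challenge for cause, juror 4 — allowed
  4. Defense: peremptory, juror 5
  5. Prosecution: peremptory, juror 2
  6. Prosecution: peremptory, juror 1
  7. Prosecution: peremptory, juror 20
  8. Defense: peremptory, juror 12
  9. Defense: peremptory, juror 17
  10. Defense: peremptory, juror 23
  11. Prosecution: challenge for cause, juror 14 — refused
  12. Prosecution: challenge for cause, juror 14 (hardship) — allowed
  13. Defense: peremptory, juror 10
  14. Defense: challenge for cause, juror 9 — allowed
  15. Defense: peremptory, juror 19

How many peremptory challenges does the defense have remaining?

1

Defense allotment: 8.
Defense peremptories used: #11, #5, #12, #17, #23, #10, #19 — 7 (the for-cause on #9 doesn't count).
Remaining: 8 − 7 = 1.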